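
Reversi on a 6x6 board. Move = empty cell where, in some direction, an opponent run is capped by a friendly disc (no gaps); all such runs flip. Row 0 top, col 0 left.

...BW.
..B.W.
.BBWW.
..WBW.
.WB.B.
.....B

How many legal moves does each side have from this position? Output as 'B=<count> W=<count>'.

-- B to move --
(0,5): flips 1 -> legal
(1,3): flips 1 -> legal
(1,5): flips 1 -> legal
(2,5): flips 3 -> legal
(3,0): no bracket -> illegal
(3,1): flips 1 -> legal
(3,5): flips 1 -> legal
(4,0): flips 1 -> legal
(4,3): flips 1 -> legal
(4,5): flips 2 -> legal
(5,0): no bracket -> illegal
(5,1): no bracket -> illegal
(5,2): no bracket -> illegal
B mobility = 9
-- W to move --
(0,1): flips 1 -> legal
(0,2): flips 3 -> legal
(1,0): flips 1 -> legal
(1,1): no bracket -> illegal
(1,3): no bracket -> illegal
(2,0): flips 2 -> legal
(3,0): no bracket -> illegal
(3,1): no bracket -> illegal
(3,5): no bracket -> illegal
(4,3): flips 2 -> legal
(4,5): no bracket -> illegal
(5,1): flips 2 -> legal
(5,2): flips 1 -> legal
(5,3): no bracket -> illegal
(5,4): flips 1 -> legal
W mobility = 8

Answer: B=9 W=8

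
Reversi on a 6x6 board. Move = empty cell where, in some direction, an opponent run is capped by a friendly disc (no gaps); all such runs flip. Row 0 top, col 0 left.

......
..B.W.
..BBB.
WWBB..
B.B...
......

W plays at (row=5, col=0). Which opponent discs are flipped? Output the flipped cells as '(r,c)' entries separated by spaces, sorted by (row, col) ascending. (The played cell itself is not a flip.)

Dir NW: edge -> no flip
Dir N: opp run (4,0) capped by W -> flip
Dir NE: first cell '.' (not opp) -> no flip
Dir W: edge -> no flip
Dir E: first cell '.' (not opp) -> no flip
Dir SW: edge -> no flip
Dir S: edge -> no flip
Dir SE: edge -> no flip

Answer: (4,0)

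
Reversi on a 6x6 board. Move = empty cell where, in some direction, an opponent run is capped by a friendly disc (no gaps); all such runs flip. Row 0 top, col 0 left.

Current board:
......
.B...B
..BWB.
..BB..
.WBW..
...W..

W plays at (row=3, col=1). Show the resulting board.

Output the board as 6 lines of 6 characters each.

Place W at (3,1); scan 8 dirs for brackets.
Dir NW: first cell '.' (not opp) -> no flip
Dir N: first cell '.' (not opp) -> no flip
Dir NE: opp run (2,2), next='.' -> no flip
Dir W: first cell '.' (not opp) -> no flip
Dir E: opp run (3,2) (3,3), next='.' -> no flip
Dir SW: first cell '.' (not opp) -> no flip
Dir S: first cell 'W' (not opp) -> no flip
Dir SE: opp run (4,2) capped by W -> flip
All flips: (4,2)

Answer: ......
.B...B
..BWB.
.WBB..
.WWW..
...W..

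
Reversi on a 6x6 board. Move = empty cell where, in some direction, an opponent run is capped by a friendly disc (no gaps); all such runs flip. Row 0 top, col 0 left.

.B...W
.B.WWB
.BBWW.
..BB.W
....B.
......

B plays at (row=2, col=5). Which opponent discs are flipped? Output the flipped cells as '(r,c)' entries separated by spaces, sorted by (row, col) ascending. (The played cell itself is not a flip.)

Answer: (2,3) (2,4)

Derivation:
Dir NW: opp run (1,4), next='.' -> no flip
Dir N: first cell 'B' (not opp) -> no flip
Dir NE: edge -> no flip
Dir W: opp run (2,4) (2,3) capped by B -> flip
Dir E: edge -> no flip
Dir SW: first cell '.' (not opp) -> no flip
Dir S: opp run (3,5), next='.' -> no flip
Dir SE: edge -> no flip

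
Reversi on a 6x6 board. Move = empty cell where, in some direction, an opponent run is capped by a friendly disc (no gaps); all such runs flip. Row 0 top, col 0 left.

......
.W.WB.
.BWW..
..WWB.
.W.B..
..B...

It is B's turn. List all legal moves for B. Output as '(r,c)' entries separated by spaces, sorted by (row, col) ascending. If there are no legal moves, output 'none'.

(0,0): no bracket -> illegal
(0,1): flips 1 -> legal
(0,2): no bracket -> illegal
(0,3): flips 3 -> legal
(0,4): no bracket -> illegal
(1,0): no bracket -> illegal
(1,2): flips 2 -> legal
(2,0): no bracket -> illegal
(2,4): flips 2 -> legal
(3,0): flips 1 -> legal
(3,1): flips 2 -> legal
(4,0): no bracket -> illegal
(4,2): no bracket -> illegal
(4,4): no bracket -> illegal
(5,0): flips 3 -> legal
(5,1): no bracket -> illegal

Answer: (0,1) (0,3) (1,2) (2,4) (3,0) (3,1) (5,0)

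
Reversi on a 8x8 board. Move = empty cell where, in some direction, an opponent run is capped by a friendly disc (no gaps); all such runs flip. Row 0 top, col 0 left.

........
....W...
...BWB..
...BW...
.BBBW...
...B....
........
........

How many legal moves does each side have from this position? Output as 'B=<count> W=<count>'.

Answer: B=6 W=10

Derivation:
-- B to move --
(0,3): flips 1 -> legal
(0,4): no bracket -> illegal
(0,5): flips 1 -> legal
(1,3): no bracket -> illegal
(1,5): flips 1 -> legal
(3,5): flips 2 -> legal
(4,5): flips 2 -> legal
(5,4): no bracket -> illegal
(5,5): flips 1 -> legal
B mobility = 6
-- W to move --
(1,2): flips 1 -> legal
(1,3): no bracket -> illegal
(1,5): no bracket -> illegal
(1,6): flips 1 -> legal
(2,2): flips 2 -> legal
(2,6): flips 1 -> legal
(3,0): no bracket -> illegal
(3,1): no bracket -> illegal
(3,2): flips 2 -> legal
(3,5): no bracket -> illegal
(3,6): flips 1 -> legal
(4,0): flips 3 -> legal
(5,0): no bracket -> illegal
(5,1): flips 2 -> legal
(5,2): flips 1 -> legal
(5,4): no bracket -> illegal
(6,2): flips 1 -> legal
(6,3): no bracket -> illegal
(6,4): no bracket -> illegal
W mobility = 10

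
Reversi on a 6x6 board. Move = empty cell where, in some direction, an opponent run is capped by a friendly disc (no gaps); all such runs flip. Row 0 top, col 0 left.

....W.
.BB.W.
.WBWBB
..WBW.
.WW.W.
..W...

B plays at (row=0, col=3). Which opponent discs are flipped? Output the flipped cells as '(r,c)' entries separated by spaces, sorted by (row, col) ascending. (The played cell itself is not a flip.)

Answer: (1,4)

Derivation:
Dir NW: edge -> no flip
Dir N: edge -> no flip
Dir NE: edge -> no flip
Dir W: first cell '.' (not opp) -> no flip
Dir E: opp run (0,4), next='.' -> no flip
Dir SW: first cell 'B' (not opp) -> no flip
Dir S: first cell '.' (not opp) -> no flip
Dir SE: opp run (1,4) capped by B -> flip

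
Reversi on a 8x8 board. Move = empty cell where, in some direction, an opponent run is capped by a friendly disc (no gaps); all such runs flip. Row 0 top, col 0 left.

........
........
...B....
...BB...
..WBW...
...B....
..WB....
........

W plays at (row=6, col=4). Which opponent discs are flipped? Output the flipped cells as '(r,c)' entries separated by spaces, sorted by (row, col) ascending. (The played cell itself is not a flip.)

Dir NW: opp run (5,3) capped by W -> flip
Dir N: first cell '.' (not opp) -> no flip
Dir NE: first cell '.' (not opp) -> no flip
Dir W: opp run (6,3) capped by W -> flip
Dir E: first cell '.' (not opp) -> no flip
Dir SW: first cell '.' (not opp) -> no flip
Dir S: first cell '.' (not opp) -> no flip
Dir SE: first cell '.' (not opp) -> no flip

Answer: (5,3) (6,3)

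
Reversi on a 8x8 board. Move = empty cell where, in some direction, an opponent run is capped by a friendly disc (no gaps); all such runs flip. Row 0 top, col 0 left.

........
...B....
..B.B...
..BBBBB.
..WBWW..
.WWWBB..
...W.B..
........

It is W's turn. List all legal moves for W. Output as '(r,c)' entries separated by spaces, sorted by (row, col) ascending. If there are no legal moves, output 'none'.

Answer: (1,1) (1,2) (1,4) (1,5) (2,3) (2,5) (2,6) (2,7) (5,6) (6,4) (6,6) (7,5)

Derivation:
(0,2): no bracket -> illegal
(0,3): no bracket -> illegal
(0,4): no bracket -> illegal
(1,1): flips 2 -> legal
(1,2): flips 2 -> legal
(1,4): flips 2 -> legal
(1,5): flips 2 -> legal
(2,1): no bracket -> illegal
(2,3): flips 3 -> legal
(2,5): flips 3 -> legal
(2,6): flips 1 -> legal
(2,7): flips 1 -> legal
(3,1): no bracket -> illegal
(3,7): no bracket -> illegal
(4,1): no bracket -> illegal
(4,6): no bracket -> illegal
(4,7): no bracket -> illegal
(5,6): flips 2 -> legal
(6,4): flips 1 -> legal
(6,6): flips 1 -> legal
(7,4): no bracket -> illegal
(7,5): flips 2 -> legal
(7,6): no bracket -> illegal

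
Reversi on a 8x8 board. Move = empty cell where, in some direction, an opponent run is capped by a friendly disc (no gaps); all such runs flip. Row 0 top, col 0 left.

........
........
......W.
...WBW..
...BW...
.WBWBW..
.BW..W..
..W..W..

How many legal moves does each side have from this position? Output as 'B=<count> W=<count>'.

-- B to move --
(1,5): no bracket -> illegal
(1,6): no bracket -> illegal
(1,7): no bracket -> illegal
(2,2): no bracket -> illegal
(2,3): flips 1 -> legal
(2,4): no bracket -> illegal
(2,5): no bracket -> illegal
(2,7): no bracket -> illegal
(3,2): flips 1 -> legal
(3,6): flips 1 -> legal
(3,7): no bracket -> illegal
(4,0): no bracket -> illegal
(4,1): flips 1 -> legal
(4,2): no bracket -> illegal
(4,5): flips 1 -> legal
(4,6): no bracket -> illegal
(5,0): flips 1 -> legal
(5,6): flips 1 -> legal
(6,0): no bracket -> illegal
(6,3): flips 2 -> legal
(6,4): no bracket -> illegal
(6,6): no bracket -> illegal
(7,1): no bracket -> illegal
(7,3): no bracket -> illegal
(7,4): no bracket -> illegal
(7,6): flips 1 -> legal
B mobility = 9
-- W to move --
(2,3): no bracket -> illegal
(2,4): flips 1 -> legal
(2,5): no bracket -> illegal
(3,2): flips 2 -> legal
(4,1): no bracket -> illegal
(4,2): flips 2 -> legal
(4,5): no bracket -> illegal
(5,0): flips 1 -> legal
(6,0): flips 1 -> legal
(6,3): no bracket -> illegal
(6,4): flips 1 -> legal
(7,0): no bracket -> illegal
(7,1): flips 1 -> legal
W mobility = 7

Answer: B=9 W=7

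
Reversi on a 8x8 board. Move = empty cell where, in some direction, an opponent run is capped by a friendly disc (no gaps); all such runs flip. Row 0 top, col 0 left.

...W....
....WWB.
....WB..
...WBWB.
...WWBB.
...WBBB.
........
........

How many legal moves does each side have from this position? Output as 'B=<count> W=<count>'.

-- B to move --
(0,2): no bracket -> illegal
(0,4): flips 2 -> legal
(0,5): flips 1 -> legal
(0,6): no bracket -> illegal
(1,2): no bracket -> illegal
(1,3): flips 4 -> legal
(2,2): flips 2 -> legal
(2,3): flips 1 -> legal
(2,6): no bracket -> illegal
(3,2): flips 2 -> legal
(4,2): flips 2 -> legal
(5,2): flips 2 -> legal
(6,2): no bracket -> illegal
(6,3): no bracket -> illegal
(6,4): no bracket -> illegal
B mobility = 8
-- W to move --
(0,5): no bracket -> illegal
(0,6): no bracket -> illegal
(0,7): flips 3 -> legal
(1,7): flips 1 -> legal
(2,3): no bracket -> illegal
(2,6): flips 1 -> legal
(2,7): no bracket -> illegal
(3,7): flips 1 -> legal
(4,7): flips 4 -> legal
(5,7): flips 4 -> legal
(6,3): no bracket -> illegal
(6,4): flips 1 -> legal
(6,5): flips 3 -> legal
(6,6): flips 1 -> legal
(6,7): no bracket -> illegal
W mobility = 9

Answer: B=8 W=9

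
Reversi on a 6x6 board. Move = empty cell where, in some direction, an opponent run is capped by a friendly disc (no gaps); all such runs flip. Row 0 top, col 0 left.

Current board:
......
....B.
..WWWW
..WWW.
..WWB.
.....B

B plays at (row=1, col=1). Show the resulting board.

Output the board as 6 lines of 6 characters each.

Answer: ......
.B..B.
..BWWW
..WBW.
..WWB.
.....B

Derivation:
Place B at (1,1); scan 8 dirs for brackets.
Dir NW: first cell '.' (not opp) -> no flip
Dir N: first cell '.' (not opp) -> no flip
Dir NE: first cell '.' (not opp) -> no flip
Dir W: first cell '.' (not opp) -> no flip
Dir E: first cell '.' (not opp) -> no flip
Dir SW: first cell '.' (not opp) -> no flip
Dir S: first cell '.' (not opp) -> no flip
Dir SE: opp run (2,2) (3,3) capped by B -> flip
All flips: (2,2) (3,3)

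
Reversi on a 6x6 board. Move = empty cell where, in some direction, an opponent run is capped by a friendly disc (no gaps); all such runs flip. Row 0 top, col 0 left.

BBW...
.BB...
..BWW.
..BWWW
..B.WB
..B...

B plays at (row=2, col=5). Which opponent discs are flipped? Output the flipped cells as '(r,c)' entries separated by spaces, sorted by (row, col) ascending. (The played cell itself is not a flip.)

Answer: (2,3) (2,4) (3,5)

Derivation:
Dir NW: first cell '.' (not opp) -> no flip
Dir N: first cell '.' (not opp) -> no flip
Dir NE: edge -> no flip
Dir W: opp run (2,4) (2,3) capped by B -> flip
Dir E: edge -> no flip
Dir SW: opp run (3,4), next='.' -> no flip
Dir S: opp run (3,5) capped by B -> flip
Dir SE: edge -> no flip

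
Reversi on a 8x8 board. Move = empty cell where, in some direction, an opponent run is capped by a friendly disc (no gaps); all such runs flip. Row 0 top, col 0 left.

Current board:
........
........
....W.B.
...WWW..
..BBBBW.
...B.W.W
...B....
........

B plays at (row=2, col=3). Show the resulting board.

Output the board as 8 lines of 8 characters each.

Answer: ........
........
...BW.B.
...BBW..
..BBBBW.
...B.W.W
...B....
........

Derivation:
Place B at (2,3); scan 8 dirs for brackets.
Dir NW: first cell '.' (not opp) -> no flip
Dir N: first cell '.' (not opp) -> no flip
Dir NE: first cell '.' (not opp) -> no flip
Dir W: first cell '.' (not opp) -> no flip
Dir E: opp run (2,4), next='.' -> no flip
Dir SW: first cell '.' (not opp) -> no flip
Dir S: opp run (3,3) capped by B -> flip
Dir SE: opp run (3,4) capped by B -> flip
All flips: (3,3) (3,4)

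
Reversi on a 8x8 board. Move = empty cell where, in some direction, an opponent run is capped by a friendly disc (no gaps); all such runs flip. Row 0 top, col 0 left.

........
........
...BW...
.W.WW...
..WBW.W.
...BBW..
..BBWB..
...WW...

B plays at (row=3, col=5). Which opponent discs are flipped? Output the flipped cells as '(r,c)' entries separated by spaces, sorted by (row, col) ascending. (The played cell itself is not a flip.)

Dir NW: opp run (2,4), next='.' -> no flip
Dir N: first cell '.' (not opp) -> no flip
Dir NE: first cell '.' (not opp) -> no flip
Dir W: opp run (3,4) (3,3), next='.' -> no flip
Dir E: first cell '.' (not opp) -> no flip
Dir SW: opp run (4,4) capped by B -> flip
Dir S: first cell '.' (not opp) -> no flip
Dir SE: opp run (4,6), next='.' -> no flip

Answer: (4,4)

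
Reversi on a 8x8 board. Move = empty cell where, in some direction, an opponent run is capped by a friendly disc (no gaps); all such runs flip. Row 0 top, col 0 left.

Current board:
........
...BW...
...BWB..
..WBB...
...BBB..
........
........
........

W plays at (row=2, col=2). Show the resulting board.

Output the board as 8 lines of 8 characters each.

Answer: ........
...BW...
..WWWB..
..WBB...
...BBB..
........
........
........

Derivation:
Place W at (2,2); scan 8 dirs for brackets.
Dir NW: first cell '.' (not opp) -> no flip
Dir N: first cell '.' (not opp) -> no flip
Dir NE: opp run (1,3), next='.' -> no flip
Dir W: first cell '.' (not opp) -> no flip
Dir E: opp run (2,3) capped by W -> flip
Dir SW: first cell '.' (not opp) -> no flip
Dir S: first cell 'W' (not opp) -> no flip
Dir SE: opp run (3,3) (4,4), next='.' -> no flip
All flips: (2,3)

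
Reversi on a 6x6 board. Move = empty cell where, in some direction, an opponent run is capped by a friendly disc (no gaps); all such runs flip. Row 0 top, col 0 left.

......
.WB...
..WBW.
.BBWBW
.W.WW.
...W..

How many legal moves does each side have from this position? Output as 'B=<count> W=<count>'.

-- B to move --
(0,0): no bracket -> illegal
(0,1): no bracket -> illegal
(0,2): no bracket -> illegal
(1,0): flips 1 -> legal
(1,3): flips 1 -> legal
(1,4): flips 1 -> legal
(1,5): no bracket -> illegal
(2,0): no bracket -> illegal
(2,1): flips 1 -> legal
(2,5): flips 1 -> legal
(3,0): no bracket -> illegal
(4,0): no bracket -> illegal
(4,2): no bracket -> illegal
(4,5): no bracket -> illegal
(5,0): flips 1 -> legal
(5,1): flips 1 -> legal
(5,2): flips 1 -> legal
(5,4): flips 2 -> legal
(5,5): no bracket -> illegal
B mobility = 9
-- W to move --
(0,1): no bracket -> illegal
(0,2): flips 1 -> legal
(0,3): no bracket -> illegal
(1,3): flips 2 -> legal
(1,4): flips 2 -> legal
(2,0): no bracket -> illegal
(2,1): flips 2 -> legal
(2,5): flips 1 -> legal
(3,0): flips 2 -> legal
(4,0): flips 1 -> legal
(4,2): flips 1 -> legal
(4,5): no bracket -> illegal
W mobility = 8

Answer: B=9 W=8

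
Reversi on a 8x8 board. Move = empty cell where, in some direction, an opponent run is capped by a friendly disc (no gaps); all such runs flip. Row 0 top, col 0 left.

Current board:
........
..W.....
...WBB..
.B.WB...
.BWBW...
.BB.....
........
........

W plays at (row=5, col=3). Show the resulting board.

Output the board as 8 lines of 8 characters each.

Place W at (5,3); scan 8 dirs for brackets.
Dir NW: first cell 'W' (not opp) -> no flip
Dir N: opp run (4,3) capped by W -> flip
Dir NE: first cell 'W' (not opp) -> no flip
Dir W: opp run (5,2) (5,1), next='.' -> no flip
Dir E: first cell '.' (not opp) -> no flip
Dir SW: first cell '.' (not opp) -> no flip
Dir S: first cell '.' (not opp) -> no flip
Dir SE: first cell '.' (not opp) -> no flip
All flips: (4,3)

Answer: ........
..W.....
...WBB..
.B.WB...
.BWWW...
.BBW....
........
........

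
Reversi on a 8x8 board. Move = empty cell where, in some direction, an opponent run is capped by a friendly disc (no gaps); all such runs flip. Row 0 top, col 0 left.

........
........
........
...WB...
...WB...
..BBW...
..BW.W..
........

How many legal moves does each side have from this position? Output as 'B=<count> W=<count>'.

-- B to move --
(2,2): flips 1 -> legal
(2,3): flips 2 -> legal
(2,4): no bracket -> illegal
(3,2): flips 1 -> legal
(4,2): flips 1 -> legal
(4,5): no bracket -> illegal
(5,5): flips 1 -> legal
(5,6): no bracket -> illegal
(6,4): flips 2 -> legal
(6,6): no bracket -> illegal
(7,2): no bracket -> illegal
(7,3): flips 1 -> legal
(7,4): flips 1 -> legal
(7,5): no bracket -> illegal
(7,6): no bracket -> illegal
B mobility = 8
-- W to move --
(2,3): no bracket -> illegal
(2,4): flips 2 -> legal
(2,5): flips 1 -> legal
(3,5): flips 1 -> legal
(4,1): flips 1 -> legal
(4,2): no bracket -> illegal
(4,5): flips 1 -> legal
(5,1): flips 2 -> legal
(5,5): flips 1 -> legal
(6,1): flips 2 -> legal
(6,4): no bracket -> illegal
(7,1): no bracket -> illegal
(7,2): no bracket -> illegal
(7,3): no bracket -> illegal
W mobility = 8

Answer: B=8 W=8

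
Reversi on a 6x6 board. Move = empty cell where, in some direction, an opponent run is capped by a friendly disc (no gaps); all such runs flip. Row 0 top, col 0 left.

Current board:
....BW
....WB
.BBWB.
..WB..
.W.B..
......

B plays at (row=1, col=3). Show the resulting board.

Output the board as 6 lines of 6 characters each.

Place B at (1,3); scan 8 dirs for brackets.
Dir NW: first cell '.' (not opp) -> no flip
Dir N: first cell '.' (not opp) -> no flip
Dir NE: first cell 'B' (not opp) -> no flip
Dir W: first cell '.' (not opp) -> no flip
Dir E: opp run (1,4) capped by B -> flip
Dir SW: first cell 'B' (not opp) -> no flip
Dir S: opp run (2,3) capped by B -> flip
Dir SE: first cell 'B' (not opp) -> no flip
All flips: (1,4) (2,3)

Answer: ....BW
...BBB
.BBBB.
..WB..
.W.B..
......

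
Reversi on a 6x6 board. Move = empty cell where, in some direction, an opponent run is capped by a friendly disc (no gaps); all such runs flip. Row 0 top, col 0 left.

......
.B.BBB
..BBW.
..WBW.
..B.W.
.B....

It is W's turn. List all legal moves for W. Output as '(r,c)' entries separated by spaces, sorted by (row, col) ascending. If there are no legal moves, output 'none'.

(0,0): flips 3 -> legal
(0,1): no bracket -> illegal
(0,2): flips 1 -> legal
(0,3): no bracket -> illegal
(0,4): flips 1 -> legal
(0,5): flips 2 -> legal
(1,0): no bracket -> illegal
(1,2): flips 2 -> legal
(2,0): no bracket -> illegal
(2,1): flips 2 -> legal
(2,5): no bracket -> illegal
(3,1): no bracket -> illegal
(4,0): no bracket -> illegal
(4,1): no bracket -> illegal
(4,3): no bracket -> illegal
(5,0): no bracket -> illegal
(5,2): flips 1 -> legal
(5,3): no bracket -> illegal

Answer: (0,0) (0,2) (0,4) (0,5) (1,2) (2,1) (5,2)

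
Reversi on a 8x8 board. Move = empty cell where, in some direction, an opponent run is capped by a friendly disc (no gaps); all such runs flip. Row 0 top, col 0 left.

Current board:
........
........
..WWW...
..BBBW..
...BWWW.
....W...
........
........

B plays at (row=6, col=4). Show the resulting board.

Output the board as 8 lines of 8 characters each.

Place B at (6,4); scan 8 dirs for brackets.
Dir NW: first cell '.' (not opp) -> no flip
Dir N: opp run (5,4) (4,4) capped by B -> flip
Dir NE: first cell '.' (not opp) -> no flip
Dir W: first cell '.' (not opp) -> no flip
Dir E: first cell '.' (not opp) -> no flip
Dir SW: first cell '.' (not opp) -> no flip
Dir S: first cell '.' (not opp) -> no flip
Dir SE: first cell '.' (not opp) -> no flip
All flips: (4,4) (5,4)

Answer: ........
........
..WWW...
..BBBW..
...BBWW.
....B...
....B...
........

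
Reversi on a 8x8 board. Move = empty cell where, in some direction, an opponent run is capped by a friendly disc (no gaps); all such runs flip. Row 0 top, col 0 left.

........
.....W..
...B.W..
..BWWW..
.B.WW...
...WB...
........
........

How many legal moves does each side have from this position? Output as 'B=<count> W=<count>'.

-- B to move --
(0,4): no bracket -> illegal
(0,5): no bracket -> illegal
(0,6): no bracket -> illegal
(1,4): no bracket -> illegal
(1,6): no bracket -> illegal
(2,2): no bracket -> illegal
(2,4): flips 2 -> legal
(2,6): no bracket -> illegal
(3,6): flips 3 -> legal
(4,2): no bracket -> illegal
(4,5): flips 1 -> legal
(4,6): no bracket -> illegal
(5,2): flips 1 -> legal
(5,5): no bracket -> illegal
(6,2): no bracket -> illegal
(6,3): flips 3 -> legal
(6,4): no bracket -> illegal
B mobility = 5
-- W to move --
(1,2): flips 1 -> legal
(1,3): flips 1 -> legal
(1,4): no bracket -> illegal
(2,1): flips 1 -> legal
(2,2): no bracket -> illegal
(2,4): no bracket -> illegal
(3,0): no bracket -> illegal
(3,1): flips 1 -> legal
(4,0): no bracket -> illegal
(4,2): no bracket -> illegal
(4,5): no bracket -> illegal
(5,0): no bracket -> illegal
(5,1): no bracket -> illegal
(5,2): no bracket -> illegal
(5,5): flips 1 -> legal
(6,3): no bracket -> illegal
(6,4): flips 1 -> legal
(6,5): flips 1 -> legal
W mobility = 7

Answer: B=5 W=7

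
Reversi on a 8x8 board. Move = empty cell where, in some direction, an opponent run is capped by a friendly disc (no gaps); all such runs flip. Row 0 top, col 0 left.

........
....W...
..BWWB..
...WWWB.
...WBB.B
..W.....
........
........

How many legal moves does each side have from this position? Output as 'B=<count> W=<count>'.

Answer: B=7 W=11

Derivation:
-- B to move --
(0,3): flips 1 -> legal
(0,4): flips 3 -> legal
(0,5): no bracket -> illegal
(1,2): flips 2 -> legal
(1,3): no bracket -> illegal
(1,5): no bracket -> illegal
(2,6): flips 1 -> legal
(3,2): flips 3 -> legal
(4,1): no bracket -> illegal
(4,2): flips 1 -> legal
(4,6): no bracket -> illegal
(5,1): no bracket -> illegal
(5,3): no bracket -> illegal
(5,4): no bracket -> illegal
(6,1): flips 3 -> legal
(6,2): no bracket -> illegal
(6,3): no bracket -> illegal
B mobility = 7
-- W to move --
(1,1): flips 1 -> legal
(1,2): no bracket -> illegal
(1,3): no bracket -> illegal
(1,5): flips 1 -> legal
(1,6): flips 1 -> legal
(2,1): flips 1 -> legal
(2,6): flips 1 -> legal
(2,7): no bracket -> illegal
(3,1): no bracket -> illegal
(3,2): no bracket -> illegal
(3,7): flips 1 -> legal
(4,6): flips 2 -> legal
(5,3): flips 1 -> legal
(5,4): flips 1 -> legal
(5,5): flips 2 -> legal
(5,6): flips 1 -> legal
(5,7): no bracket -> illegal
W mobility = 11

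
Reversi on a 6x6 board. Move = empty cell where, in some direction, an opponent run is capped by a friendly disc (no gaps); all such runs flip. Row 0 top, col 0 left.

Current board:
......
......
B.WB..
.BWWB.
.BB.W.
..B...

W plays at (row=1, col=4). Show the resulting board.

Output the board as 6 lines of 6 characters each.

Answer: ......
....W.
B.WW..
.BWWB.
.BB.W.
..B...

Derivation:
Place W at (1,4); scan 8 dirs for brackets.
Dir NW: first cell '.' (not opp) -> no flip
Dir N: first cell '.' (not opp) -> no flip
Dir NE: first cell '.' (not opp) -> no flip
Dir W: first cell '.' (not opp) -> no flip
Dir E: first cell '.' (not opp) -> no flip
Dir SW: opp run (2,3) capped by W -> flip
Dir S: first cell '.' (not opp) -> no flip
Dir SE: first cell '.' (not opp) -> no flip
All flips: (2,3)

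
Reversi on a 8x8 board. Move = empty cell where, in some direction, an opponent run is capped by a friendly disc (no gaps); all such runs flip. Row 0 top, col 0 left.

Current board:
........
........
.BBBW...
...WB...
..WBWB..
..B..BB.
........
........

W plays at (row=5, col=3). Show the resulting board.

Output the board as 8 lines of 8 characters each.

Answer: ........
........
.BBBW...
...WB...
..WWWB..
..BW.BB.
........
........

Derivation:
Place W at (5,3); scan 8 dirs for brackets.
Dir NW: first cell 'W' (not opp) -> no flip
Dir N: opp run (4,3) capped by W -> flip
Dir NE: first cell 'W' (not opp) -> no flip
Dir W: opp run (5,2), next='.' -> no flip
Dir E: first cell '.' (not opp) -> no flip
Dir SW: first cell '.' (not opp) -> no flip
Dir S: first cell '.' (not opp) -> no flip
Dir SE: first cell '.' (not opp) -> no flip
All flips: (4,3)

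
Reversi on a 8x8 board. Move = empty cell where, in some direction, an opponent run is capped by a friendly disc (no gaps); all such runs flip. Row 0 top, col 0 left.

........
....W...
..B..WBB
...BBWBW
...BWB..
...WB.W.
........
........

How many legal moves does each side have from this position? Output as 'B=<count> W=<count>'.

Answer: B=10 W=12

Derivation:
-- B to move --
(0,3): flips 2 -> legal
(0,4): no bracket -> illegal
(0,5): no bracket -> illegal
(1,3): no bracket -> illegal
(1,5): flips 2 -> legal
(1,6): flips 1 -> legal
(2,3): no bracket -> illegal
(2,4): flips 1 -> legal
(4,2): no bracket -> illegal
(4,6): no bracket -> illegal
(4,7): flips 1 -> legal
(5,2): flips 1 -> legal
(5,5): flips 1 -> legal
(5,7): no bracket -> illegal
(6,2): flips 3 -> legal
(6,3): flips 1 -> legal
(6,4): no bracket -> illegal
(6,5): no bracket -> illegal
(6,6): no bracket -> illegal
(6,7): flips 1 -> legal
B mobility = 10
-- W to move --
(1,1): flips 2 -> legal
(1,2): no bracket -> illegal
(1,3): no bracket -> illegal
(1,5): flips 1 -> legal
(1,6): no bracket -> illegal
(1,7): flips 2 -> legal
(2,1): no bracket -> illegal
(2,3): flips 4 -> legal
(2,4): flips 1 -> legal
(3,1): no bracket -> illegal
(3,2): flips 2 -> legal
(4,2): flips 1 -> legal
(4,6): flips 1 -> legal
(4,7): flips 1 -> legal
(5,2): flips 2 -> legal
(5,5): flips 2 -> legal
(6,3): no bracket -> illegal
(6,4): flips 1 -> legal
(6,5): no bracket -> illegal
W mobility = 12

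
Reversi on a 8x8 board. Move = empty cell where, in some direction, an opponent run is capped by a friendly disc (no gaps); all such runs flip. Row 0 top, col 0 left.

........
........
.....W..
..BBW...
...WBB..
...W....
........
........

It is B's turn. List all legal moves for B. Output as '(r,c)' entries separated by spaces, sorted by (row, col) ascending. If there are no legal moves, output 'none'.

(1,4): no bracket -> illegal
(1,5): no bracket -> illegal
(1,6): no bracket -> illegal
(2,3): flips 1 -> legal
(2,4): flips 1 -> legal
(2,6): no bracket -> illegal
(3,5): flips 1 -> legal
(3,6): no bracket -> illegal
(4,2): flips 1 -> legal
(5,2): no bracket -> illegal
(5,4): flips 1 -> legal
(6,2): flips 1 -> legal
(6,3): flips 2 -> legal
(6,4): no bracket -> illegal

Answer: (2,3) (2,4) (3,5) (4,2) (5,4) (6,2) (6,3)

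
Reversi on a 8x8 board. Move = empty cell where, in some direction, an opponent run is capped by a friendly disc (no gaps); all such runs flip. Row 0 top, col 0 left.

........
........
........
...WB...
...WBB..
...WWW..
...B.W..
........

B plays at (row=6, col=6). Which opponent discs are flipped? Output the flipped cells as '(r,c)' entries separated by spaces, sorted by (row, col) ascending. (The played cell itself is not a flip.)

Dir NW: opp run (5,5) capped by B -> flip
Dir N: first cell '.' (not opp) -> no flip
Dir NE: first cell '.' (not opp) -> no flip
Dir W: opp run (6,5), next='.' -> no flip
Dir E: first cell '.' (not opp) -> no flip
Dir SW: first cell '.' (not opp) -> no flip
Dir S: first cell '.' (not opp) -> no flip
Dir SE: first cell '.' (not opp) -> no flip

Answer: (5,5)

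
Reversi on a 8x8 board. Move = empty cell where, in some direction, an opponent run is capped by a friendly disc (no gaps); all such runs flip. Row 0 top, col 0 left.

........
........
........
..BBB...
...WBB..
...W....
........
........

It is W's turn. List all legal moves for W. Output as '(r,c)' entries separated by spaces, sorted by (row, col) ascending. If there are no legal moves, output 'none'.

Answer: (2,1) (2,3) (2,5) (3,5) (4,6)

Derivation:
(2,1): flips 1 -> legal
(2,2): no bracket -> illegal
(2,3): flips 1 -> legal
(2,4): no bracket -> illegal
(2,5): flips 1 -> legal
(3,1): no bracket -> illegal
(3,5): flips 1 -> legal
(3,6): no bracket -> illegal
(4,1): no bracket -> illegal
(4,2): no bracket -> illegal
(4,6): flips 2 -> legal
(5,4): no bracket -> illegal
(5,5): no bracket -> illegal
(5,6): no bracket -> illegal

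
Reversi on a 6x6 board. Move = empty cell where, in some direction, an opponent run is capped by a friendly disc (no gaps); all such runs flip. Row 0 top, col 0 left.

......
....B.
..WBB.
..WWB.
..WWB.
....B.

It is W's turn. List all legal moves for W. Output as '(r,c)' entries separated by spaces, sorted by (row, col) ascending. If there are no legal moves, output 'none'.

Answer: (0,5) (1,3) (1,5) (2,5) (3,5) (4,5) (5,5)

Derivation:
(0,3): no bracket -> illegal
(0,4): no bracket -> illegal
(0,5): flips 2 -> legal
(1,2): no bracket -> illegal
(1,3): flips 1 -> legal
(1,5): flips 1 -> legal
(2,5): flips 3 -> legal
(3,5): flips 1 -> legal
(4,5): flips 1 -> legal
(5,3): no bracket -> illegal
(5,5): flips 1 -> legal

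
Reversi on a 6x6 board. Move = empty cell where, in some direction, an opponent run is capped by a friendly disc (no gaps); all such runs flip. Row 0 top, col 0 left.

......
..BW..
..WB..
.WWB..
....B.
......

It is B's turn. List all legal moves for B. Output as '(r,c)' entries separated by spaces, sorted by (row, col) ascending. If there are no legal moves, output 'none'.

Answer: (0,3) (1,1) (1,4) (2,1) (3,0) (4,1) (4,2)

Derivation:
(0,2): no bracket -> illegal
(0,3): flips 1 -> legal
(0,4): no bracket -> illegal
(1,1): flips 1 -> legal
(1,4): flips 1 -> legal
(2,0): no bracket -> illegal
(2,1): flips 1 -> legal
(2,4): no bracket -> illegal
(3,0): flips 2 -> legal
(4,0): no bracket -> illegal
(4,1): flips 1 -> legal
(4,2): flips 2 -> legal
(4,3): no bracket -> illegal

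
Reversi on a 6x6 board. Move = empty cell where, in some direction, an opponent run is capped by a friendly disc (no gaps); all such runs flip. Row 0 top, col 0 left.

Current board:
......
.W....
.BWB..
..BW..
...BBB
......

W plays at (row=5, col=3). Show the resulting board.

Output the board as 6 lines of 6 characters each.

Place W at (5,3); scan 8 dirs for brackets.
Dir NW: first cell '.' (not opp) -> no flip
Dir N: opp run (4,3) capped by W -> flip
Dir NE: opp run (4,4), next='.' -> no flip
Dir W: first cell '.' (not opp) -> no flip
Dir E: first cell '.' (not opp) -> no flip
Dir SW: edge -> no flip
Dir S: edge -> no flip
Dir SE: edge -> no flip
All flips: (4,3)

Answer: ......
.W....
.BWB..
..BW..
...WBB
...W..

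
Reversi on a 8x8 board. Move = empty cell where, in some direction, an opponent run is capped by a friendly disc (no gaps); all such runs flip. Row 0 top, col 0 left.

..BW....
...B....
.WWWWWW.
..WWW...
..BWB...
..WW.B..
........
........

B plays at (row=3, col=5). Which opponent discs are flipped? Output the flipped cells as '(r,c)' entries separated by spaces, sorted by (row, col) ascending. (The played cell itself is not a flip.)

Answer: (2,4)

Derivation:
Dir NW: opp run (2,4) capped by B -> flip
Dir N: opp run (2,5), next='.' -> no flip
Dir NE: opp run (2,6), next='.' -> no flip
Dir W: opp run (3,4) (3,3) (3,2), next='.' -> no flip
Dir E: first cell '.' (not opp) -> no flip
Dir SW: first cell 'B' (not opp) -> no flip
Dir S: first cell '.' (not opp) -> no flip
Dir SE: first cell '.' (not opp) -> no flip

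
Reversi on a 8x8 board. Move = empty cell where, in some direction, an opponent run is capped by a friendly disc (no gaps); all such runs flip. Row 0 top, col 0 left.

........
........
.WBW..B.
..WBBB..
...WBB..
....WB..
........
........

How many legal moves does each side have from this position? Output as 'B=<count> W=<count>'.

Answer: B=10 W=6

Derivation:
-- B to move --
(1,0): no bracket -> illegal
(1,1): no bracket -> illegal
(1,2): flips 1 -> legal
(1,3): flips 1 -> legal
(1,4): no bracket -> illegal
(2,0): flips 1 -> legal
(2,4): flips 1 -> legal
(3,0): no bracket -> illegal
(3,1): flips 1 -> legal
(4,1): no bracket -> illegal
(4,2): flips 2 -> legal
(5,2): flips 1 -> legal
(5,3): flips 2 -> legal
(6,3): flips 1 -> legal
(6,4): flips 1 -> legal
(6,5): no bracket -> illegal
B mobility = 10
-- W to move --
(1,1): no bracket -> illegal
(1,2): flips 1 -> legal
(1,3): no bracket -> illegal
(1,5): no bracket -> illegal
(1,6): no bracket -> illegal
(1,7): no bracket -> illegal
(2,4): flips 2 -> legal
(2,5): flips 1 -> legal
(2,7): no bracket -> illegal
(3,1): no bracket -> illegal
(3,6): flips 4 -> legal
(3,7): no bracket -> illegal
(4,2): no bracket -> illegal
(4,6): flips 2 -> legal
(5,3): no bracket -> illegal
(5,6): flips 3 -> legal
(6,4): no bracket -> illegal
(6,5): no bracket -> illegal
(6,6): no bracket -> illegal
W mobility = 6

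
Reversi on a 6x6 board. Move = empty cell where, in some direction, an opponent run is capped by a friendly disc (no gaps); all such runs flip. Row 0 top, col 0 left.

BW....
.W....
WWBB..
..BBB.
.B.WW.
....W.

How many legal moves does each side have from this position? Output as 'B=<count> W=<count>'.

Answer: B=5 W=3

Derivation:
-- B to move --
(0,2): flips 1 -> legal
(1,0): flips 1 -> legal
(1,2): no bracket -> illegal
(3,0): no bracket -> illegal
(3,1): no bracket -> illegal
(3,5): no bracket -> illegal
(4,2): no bracket -> illegal
(4,5): no bracket -> illegal
(5,2): flips 1 -> legal
(5,3): flips 1 -> legal
(5,5): flips 1 -> legal
B mobility = 5
-- W to move --
(1,0): no bracket -> illegal
(1,2): no bracket -> illegal
(1,3): flips 2 -> legal
(1,4): no bracket -> illegal
(2,4): flips 3 -> legal
(2,5): flips 1 -> legal
(3,0): no bracket -> illegal
(3,1): no bracket -> illegal
(3,5): no bracket -> illegal
(4,0): no bracket -> illegal
(4,2): no bracket -> illegal
(4,5): no bracket -> illegal
(5,0): no bracket -> illegal
(5,1): no bracket -> illegal
(5,2): no bracket -> illegal
W mobility = 3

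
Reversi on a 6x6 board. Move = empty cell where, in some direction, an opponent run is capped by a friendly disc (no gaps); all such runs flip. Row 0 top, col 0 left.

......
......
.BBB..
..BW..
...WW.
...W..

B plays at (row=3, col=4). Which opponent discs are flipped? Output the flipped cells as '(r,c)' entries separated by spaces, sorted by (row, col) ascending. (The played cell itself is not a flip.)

Answer: (3,3)

Derivation:
Dir NW: first cell 'B' (not opp) -> no flip
Dir N: first cell '.' (not opp) -> no flip
Dir NE: first cell '.' (not opp) -> no flip
Dir W: opp run (3,3) capped by B -> flip
Dir E: first cell '.' (not opp) -> no flip
Dir SW: opp run (4,3), next='.' -> no flip
Dir S: opp run (4,4), next='.' -> no flip
Dir SE: first cell '.' (not opp) -> no flip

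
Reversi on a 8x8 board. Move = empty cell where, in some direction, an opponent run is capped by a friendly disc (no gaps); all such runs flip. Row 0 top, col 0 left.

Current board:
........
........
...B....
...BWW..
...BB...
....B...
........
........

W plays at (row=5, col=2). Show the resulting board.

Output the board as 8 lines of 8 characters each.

Answer: ........
........
...B....
...BWW..
...WB...
..W.B...
........
........

Derivation:
Place W at (5,2); scan 8 dirs for brackets.
Dir NW: first cell '.' (not opp) -> no flip
Dir N: first cell '.' (not opp) -> no flip
Dir NE: opp run (4,3) capped by W -> flip
Dir W: first cell '.' (not opp) -> no flip
Dir E: first cell '.' (not opp) -> no flip
Dir SW: first cell '.' (not opp) -> no flip
Dir S: first cell '.' (not opp) -> no flip
Dir SE: first cell '.' (not opp) -> no flip
All flips: (4,3)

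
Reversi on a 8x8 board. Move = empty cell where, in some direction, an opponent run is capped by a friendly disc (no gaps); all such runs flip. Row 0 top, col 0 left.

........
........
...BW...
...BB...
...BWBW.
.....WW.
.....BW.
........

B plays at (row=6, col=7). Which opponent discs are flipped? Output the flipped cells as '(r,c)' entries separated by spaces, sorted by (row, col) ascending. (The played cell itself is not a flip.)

Answer: (5,6) (6,6)

Derivation:
Dir NW: opp run (5,6) capped by B -> flip
Dir N: first cell '.' (not opp) -> no flip
Dir NE: edge -> no flip
Dir W: opp run (6,6) capped by B -> flip
Dir E: edge -> no flip
Dir SW: first cell '.' (not opp) -> no flip
Dir S: first cell '.' (not opp) -> no flip
Dir SE: edge -> no flip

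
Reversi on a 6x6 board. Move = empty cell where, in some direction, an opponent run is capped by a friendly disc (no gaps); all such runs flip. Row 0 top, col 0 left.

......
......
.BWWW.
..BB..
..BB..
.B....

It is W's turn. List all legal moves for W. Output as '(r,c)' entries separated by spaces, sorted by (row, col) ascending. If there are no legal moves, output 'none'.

(1,0): no bracket -> illegal
(1,1): no bracket -> illegal
(1,2): no bracket -> illegal
(2,0): flips 1 -> legal
(3,0): no bracket -> illegal
(3,1): no bracket -> illegal
(3,4): no bracket -> illegal
(4,0): no bracket -> illegal
(4,1): flips 1 -> legal
(4,4): flips 1 -> legal
(5,0): no bracket -> illegal
(5,2): flips 2 -> legal
(5,3): flips 2 -> legal
(5,4): no bracket -> illegal

Answer: (2,0) (4,1) (4,4) (5,2) (5,3)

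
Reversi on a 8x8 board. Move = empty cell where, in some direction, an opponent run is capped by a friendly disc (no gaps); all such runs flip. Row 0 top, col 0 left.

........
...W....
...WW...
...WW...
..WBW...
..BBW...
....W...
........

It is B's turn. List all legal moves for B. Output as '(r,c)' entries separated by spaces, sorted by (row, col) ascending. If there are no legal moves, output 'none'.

Answer: (0,3) (2,5) (3,1) (3,2) (3,5) (4,1) (4,5) (5,5) (6,5) (7,5)

Derivation:
(0,2): no bracket -> illegal
(0,3): flips 3 -> legal
(0,4): no bracket -> illegal
(1,2): no bracket -> illegal
(1,4): no bracket -> illegal
(1,5): no bracket -> illegal
(2,2): no bracket -> illegal
(2,5): flips 1 -> legal
(3,1): flips 1 -> legal
(3,2): flips 1 -> legal
(3,5): flips 1 -> legal
(4,1): flips 1 -> legal
(4,5): flips 1 -> legal
(5,1): no bracket -> illegal
(5,5): flips 1 -> legal
(6,3): no bracket -> illegal
(6,5): flips 1 -> legal
(7,3): no bracket -> illegal
(7,4): no bracket -> illegal
(7,5): flips 1 -> legal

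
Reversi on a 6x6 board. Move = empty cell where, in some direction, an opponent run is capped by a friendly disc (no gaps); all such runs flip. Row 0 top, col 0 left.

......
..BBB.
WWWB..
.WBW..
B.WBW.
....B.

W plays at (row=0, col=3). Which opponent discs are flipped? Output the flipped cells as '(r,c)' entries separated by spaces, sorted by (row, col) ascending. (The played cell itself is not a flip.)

Dir NW: edge -> no flip
Dir N: edge -> no flip
Dir NE: edge -> no flip
Dir W: first cell '.' (not opp) -> no flip
Dir E: first cell '.' (not opp) -> no flip
Dir SW: opp run (1,2) capped by W -> flip
Dir S: opp run (1,3) (2,3) capped by W -> flip
Dir SE: opp run (1,4), next='.' -> no flip

Answer: (1,2) (1,3) (2,3)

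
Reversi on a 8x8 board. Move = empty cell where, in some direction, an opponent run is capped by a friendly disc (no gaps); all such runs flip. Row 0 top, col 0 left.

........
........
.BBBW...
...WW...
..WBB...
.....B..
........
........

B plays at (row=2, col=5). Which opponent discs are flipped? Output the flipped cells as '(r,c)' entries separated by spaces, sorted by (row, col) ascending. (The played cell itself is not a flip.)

Answer: (2,4) (3,4)

Derivation:
Dir NW: first cell '.' (not opp) -> no flip
Dir N: first cell '.' (not opp) -> no flip
Dir NE: first cell '.' (not opp) -> no flip
Dir W: opp run (2,4) capped by B -> flip
Dir E: first cell '.' (not opp) -> no flip
Dir SW: opp run (3,4) capped by B -> flip
Dir S: first cell '.' (not opp) -> no flip
Dir SE: first cell '.' (not opp) -> no flip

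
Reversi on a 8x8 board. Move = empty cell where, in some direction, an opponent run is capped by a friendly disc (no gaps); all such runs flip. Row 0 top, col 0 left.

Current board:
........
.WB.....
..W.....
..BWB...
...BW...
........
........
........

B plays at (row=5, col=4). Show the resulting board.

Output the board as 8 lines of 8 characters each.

Answer: ........
.WB.....
..W.....
..BWB...
...BB...
....B...
........
........

Derivation:
Place B at (5,4); scan 8 dirs for brackets.
Dir NW: first cell 'B' (not opp) -> no flip
Dir N: opp run (4,4) capped by B -> flip
Dir NE: first cell '.' (not opp) -> no flip
Dir W: first cell '.' (not opp) -> no flip
Dir E: first cell '.' (not opp) -> no flip
Dir SW: first cell '.' (not opp) -> no flip
Dir S: first cell '.' (not opp) -> no flip
Dir SE: first cell '.' (not opp) -> no flip
All flips: (4,4)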